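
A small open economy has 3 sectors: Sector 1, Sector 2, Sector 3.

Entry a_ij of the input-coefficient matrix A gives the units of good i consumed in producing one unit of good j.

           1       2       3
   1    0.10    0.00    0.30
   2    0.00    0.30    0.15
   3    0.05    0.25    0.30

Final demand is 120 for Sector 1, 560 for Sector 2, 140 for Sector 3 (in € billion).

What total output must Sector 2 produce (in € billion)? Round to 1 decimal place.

I − A =
  [   0.90     0.00    -0.30]
  [   0.00     0.70    -0.15]
  [  -0.05    -0.25     0.70]
Cofactors of I−A, C_ij = (−1)^(i+j)·(minor ij) (rows/columns in the sector order above):
  C_11 = (0.70)(0.70) − (-0.15)(-0.25) = 0.4525
  C_12 = −[(0.00)(0.70) − (-0.15)(-0.05)] = 0.0075
  C_13 = (0.00)(-0.25) − (0.70)(-0.05) = 0.0350
  C_21 = −[(0.00)(0.70) − (-0.30)(-0.25)] = 0.0750
  C_22 = (0.90)(0.70) − (-0.30)(-0.05) = 0.6150
  C_23 = −[(0.90)(-0.25) − (0.00)(-0.05)] = 0.2250
  C_31 = (0.00)(-0.15) − (-0.30)(0.70) = 0.2100
  C_32 = −[(0.90)(-0.15) − (-0.30)(0.00)] = 0.1350
  C_33 = (0.90)(0.70) − (0.00)(0.00) = 0.6300
det(I−A) = Σ_j (I−A)_1j·C_1j = (0.90)(0.4525) + (0.00)(0.0075) + (-0.30)(0.0350) = 0.39675
adj(I−A) = Cᵀ =
  [ 0.4525   0.0750   0.2100]
  [ 0.0075   0.6150   0.1350]
  [ 0.0350   0.2250   0.6300]
(I − A)⁻¹ = adj(I−A) / det(I−A) ≈
  [   1.1405     0.1890     0.5293]
  [   0.0189     1.5501     0.3403]
  [   0.0882     0.5671     1.5879]
x = (I − A)⁻¹ d = adj(I−A)·d / det(I−A), with det(I−A) = 0.39675:
  x_1 = (0.4525·120 + 0.0750·560 + 0.2100·140) / 0.39675 = 125.70 / 0.39675 ≈ 316.8
  x_2 = (0.0075·120 + 0.6150·560 + 0.1350·140) / 0.39675 = 364.20 / 0.39675 ≈ 918.0
  x_3 = (0.0350·120 + 0.2250·560 + 0.6300·140) / 0.39675 = 218.40 / 0.39675 ≈ 550.5

x_2 = 918.0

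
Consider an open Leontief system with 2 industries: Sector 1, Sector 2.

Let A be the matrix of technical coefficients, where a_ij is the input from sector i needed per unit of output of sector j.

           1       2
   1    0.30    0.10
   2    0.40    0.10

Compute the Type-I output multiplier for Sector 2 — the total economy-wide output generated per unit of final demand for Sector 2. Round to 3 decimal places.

I − A =
  [   0.70    -0.10]
  [  -0.40     0.90]
det(I−A) = (0.70)(0.90) − (-0.10)(-0.40) = 0.5900
adj(I−A) = [[0.90, 0.10], [0.40, 0.70]]
(I − A)⁻¹ = adj(I−A) / det(I−A) ≈
  [   1.5254     0.1695]
  [   0.6780     1.1864]
The output multiplier for sector j is the column-j sum of the Leontief inverse (I − A)⁻¹ = adj(I−A) / det(I−A).
Column 2 of adj(I−A): (0.10, 0.70); det(I−A) = 0.5900.
m_2 = (0.10 + 0.70) / 0.5900 = 0.80 / 0.5900 ≈ 1.356.

m_2 = 1.356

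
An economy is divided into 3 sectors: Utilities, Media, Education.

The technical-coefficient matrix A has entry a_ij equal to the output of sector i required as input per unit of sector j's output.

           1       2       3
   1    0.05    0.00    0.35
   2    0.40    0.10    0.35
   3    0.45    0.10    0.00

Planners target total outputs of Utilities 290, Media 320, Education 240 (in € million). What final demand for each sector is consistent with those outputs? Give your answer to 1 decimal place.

d_1 = 191.5, d_2 = 88.0, d_3 = 77.5

I − A =
  [   0.95     0.00    -0.35]
  [  -0.40     0.90    -0.35]
  [  -0.45    -0.10     1.00]
d = (I − A) x:
  d_1 = (+0.95)·290 + (+0.00)·320 + (-0.35)·240 = 191.5
  d_2 = (-0.40)·290 + (+0.90)·320 + (-0.35)·240 = 88.0
  d_3 = (-0.45)·290 + (-0.10)·320 + (+1.00)·240 = 77.5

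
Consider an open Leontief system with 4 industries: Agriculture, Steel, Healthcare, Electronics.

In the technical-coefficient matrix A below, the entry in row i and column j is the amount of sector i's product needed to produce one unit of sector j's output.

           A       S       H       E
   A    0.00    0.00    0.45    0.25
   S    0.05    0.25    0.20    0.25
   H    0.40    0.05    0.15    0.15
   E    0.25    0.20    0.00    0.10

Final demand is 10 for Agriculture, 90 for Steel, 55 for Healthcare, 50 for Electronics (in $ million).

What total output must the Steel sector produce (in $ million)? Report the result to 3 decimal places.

I − A =
  [   1.00     0.00    -0.45    -0.25]
  [  -0.05     0.75    -0.20    -0.25]
  [  -0.40    -0.05     0.85    -0.15]
  [  -0.25    -0.20     0.00     0.90]
Compute the cofactors C_ij = (−1)^(i+j)·(3×3 minor ij) of I−A; the adjugate is their transpose:
adj(I−A) = Cᵀ =
  [ 0.516250   0.076250   0.291250   0.213125]
  [ 0.170875   0.533000   0.215875   0.231500]
  [ 0.285000   0.091875   0.575625   0.200625]
  [ 0.181375   0.139625   0.128875   0.491375]
det(I−A) = Σ_j (I−A)_1j·C_1j = (1.00)(0.516250) + (0.00)(0.170875) + (-0.45)(0.285000) + (-0.25)(0.181375) = 0.34265625
(I − A)⁻¹ = adj(I−A) / det(I−A) ≈
  [   1.5066     0.2225     0.8500     0.6220]
  [   0.4987     1.5555     0.6300     0.6756]
  [   0.8317     0.2681     1.6799     0.5855]
  [   0.5293     0.4075     0.3761     1.4340]
x = (I − A)⁻¹ d = adj(I−A)·d / det(I−A), with det(I−A) = 0.34265625:
  x_A = (0.516250·10 + 0.076250·90 + 0.291250·55 + 0.213125·50) / 0.34265625 = 38.70 / 0.34265625 ≈ 112.941
  x_S = (0.170875·10 + 0.533000·90 + 0.215875·55 + 0.231500·50) / 0.34265625 = 73.126875 / 0.34265625 ≈ 213.412
  x_H = (0.285000·10 + 0.091875·90 + 0.575625·55 + 0.200625·50) / 0.34265625 = 52.809375 / 0.34265625 ≈ 154.118
  x_E = (0.181375·10 + 0.139625·90 + 0.128875·55 + 0.491375·50) / 0.34265625 = 46.036875 / 0.34265625 ≈ 134.353

x_S = 213.412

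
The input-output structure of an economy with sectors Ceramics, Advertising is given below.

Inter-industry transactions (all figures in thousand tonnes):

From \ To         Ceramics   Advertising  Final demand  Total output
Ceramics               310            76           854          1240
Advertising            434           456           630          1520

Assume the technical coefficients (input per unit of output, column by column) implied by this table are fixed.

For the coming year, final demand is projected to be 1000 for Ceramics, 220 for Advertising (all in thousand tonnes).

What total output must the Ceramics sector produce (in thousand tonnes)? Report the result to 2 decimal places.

Technical coefficients a_ij = z_ij / X_j:
  a_11 = 310/1240 = 0.25, a_21 = 434/1240 = 0.35
  a_12 = 76/1520 = 0.05, a_22 = 456/1520 = 0.30
I − A =
  [   0.75    -0.05]
  [  -0.35     0.70]
det(I−A) = (0.75)(0.70) − (-0.05)(-0.35) = 0.5075
adj(I−A) = [[0.70, 0.05], [0.35, 0.75]]
(I − A)⁻¹ = adj(I−A) / det(I−A) ≈
  [   1.3793     0.0985]
  [   0.6897     1.4778]
x = (I − A)⁻¹ d = adj(I−A)·d / det(I−A), with det(I−A) = 0.5075:
  x_1 = (0.70·1000 + 0.05·220) / 0.5075 = 711.00 / 0.5075 ≈ 1400.99
  x_2 = (0.35·1000 + 0.75·220) / 0.5075 = 515.00 / 0.5075 ≈ 1014.78

x_1 = 1400.99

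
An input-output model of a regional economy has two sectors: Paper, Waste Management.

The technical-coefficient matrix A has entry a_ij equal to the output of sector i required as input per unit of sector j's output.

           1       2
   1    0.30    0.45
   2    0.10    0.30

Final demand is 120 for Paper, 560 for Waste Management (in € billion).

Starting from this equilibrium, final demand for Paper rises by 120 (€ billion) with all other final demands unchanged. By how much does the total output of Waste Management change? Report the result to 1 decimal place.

I − A =
  [   0.70    -0.45]
  [  -0.10     0.70]
det(I−A) = (0.70)(0.70) − (-0.45)(-0.10) = 0.4450
adj(I−A) = [[0.70, 0.45], [0.10, 0.70]]
(I − A)⁻¹ = adj(I−A) / det(I−A) ≈
  [   1.5730     1.0112]
  [   0.2247     1.5730]
Δx = (I − A)⁻¹ Δd with Δd having +120 in the Paper component and 0 elsewhere.
So Δx_2 = L_21 · (+120), where L_21 = adj(I−A)_21 / det(I−A) = 0.10 / 0.4450.
Δx_2 = 0.10 × (+120) / 0.4450 = 12.00 / 0.4450 ≈ 27.0.

Δx_2 = 27.0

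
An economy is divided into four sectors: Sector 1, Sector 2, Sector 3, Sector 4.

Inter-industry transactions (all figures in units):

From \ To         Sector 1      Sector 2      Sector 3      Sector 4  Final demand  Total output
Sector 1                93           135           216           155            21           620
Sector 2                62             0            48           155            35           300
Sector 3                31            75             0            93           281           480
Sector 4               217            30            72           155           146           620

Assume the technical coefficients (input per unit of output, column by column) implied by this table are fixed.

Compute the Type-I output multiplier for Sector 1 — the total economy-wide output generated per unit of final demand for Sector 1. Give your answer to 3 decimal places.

Technical coefficients a_ij = z_ij / X_j:
  a_11 = 93/620 = 0.15, a_21 = 62/620 = 0.10, a_31 = 31/620 = 0.05, a_41 = 217/620 = 0.35
  a_12 = 135/300 = 0.45, a_22 = 0/300 = 0.00, a_32 = 75/300 = 0.25, a_42 = 30/300 = 0.10
  a_13 = 216/480 = 0.45, a_23 = 48/480 = 0.10, a_33 = 0/480 = 0.00, a_43 = 72/480 = 0.15
  a_14 = 155/620 = 0.25, a_24 = 155/620 = 0.25, a_34 = 93/620 = 0.15, a_44 = 155/620 = 0.25
I − A =
  [   0.85    -0.45    -0.45    -0.25]
  [  -0.10     1.00    -0.10    -0.25]
  [  -0.05    -0.25     1.00    -0.15]
  [  -0.35    -0.10    -0.15     0.75]
Compute the cofactors C_ij = (−1)^(i+j)·(3×3 minor ij) of I−A; the adjugate is their transpose:
adj(I−A) = Cᵀ =
  [ 0.672875   0.452875   0.416875   0.458625]
  [ 0.171125   0.488500   0.163750   0.252625]
  [ 0.130875   0.192000   0.453125   0.198250]
  [ 0.363000   0.314875   0.307000   0.747750]
det(I−A) = Σ_j (I−A)_1j·C_1j = (0.85)(0.672875) + (-0.45)(0.171125) + (-0.45)(0.130875) + (-0.25)(0.363000) = 0.34529375
(I − A)⁻¹ = adj(I−A) / det(I−A) ≈
  [   1.9487     1.3116     1.2073     1.3282]
  [   0.4956     1.4147     0.4742     0.7316]
  [   0.3790     0.5560     1.3123     0.5741]
  [   1.0513     0.9119     0.8891     2.1655]
The output multiplier for sector j is the column-j sum of the Leontief inverse (I − A)⁻¹ = adj(I−A) / det(I−A).
Column 1 of adj(I−A): (0.672875, 0.171125, 0.130875, 0.363000); det(I−A) = 0.34529375.
m_1 = (0.672875 + 0.171125 + 0.130875 + 0.363000) / 0.34529375 = 1.337875 / 0.34529375 ≈ 3.875.

m_1 = 3.875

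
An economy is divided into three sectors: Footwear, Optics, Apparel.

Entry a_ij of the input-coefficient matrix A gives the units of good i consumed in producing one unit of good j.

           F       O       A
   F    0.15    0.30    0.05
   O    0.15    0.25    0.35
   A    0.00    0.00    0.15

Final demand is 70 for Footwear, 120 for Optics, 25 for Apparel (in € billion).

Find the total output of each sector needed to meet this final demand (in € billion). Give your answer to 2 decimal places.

x_F = 156.44, x_O = 205.01, x_A = 29.41

I − A =
  [   0.85    -0.30    -0.05]
  [  -0.15     0.75    -0.35]
  [   0.00     0.00     0.85]
Cofactors of I−A, C_ij = (−1)^(i+j)·(minor ij) (rows/columns in the sector order above):
  C_11 = (0.75)(0.85) − (-0.35)(0.00) = 0.6375
  C_12 = −[(-0.15)(0.85) − (-0.35)(0.00)] = 0.1275
  C_13 = (-0.15)(0.00) − (0.75)(0.00) = 0.0000
  C_21 = −[(-0.30)(0.85) − (-0.05)(0.00)] = 0.2550
  C_22 = (0.85)(0.85) − (-0.05)(0.00) = 0.7225
  C_23 = −[(0.85)(0.00) − (-0.30)(0.00)] = 0.0000
  C_31 = (-0.30)(-0.35) − (-0.05)(0.75) = 0.1425
  C_32 = −[(0.85)(-0.35) − (-0.05)(-0.15)] = 0.3050
  C_33 = (0.85)(0.75) − (-0.30)(-0.15) = 0.5925
det(I−A) = Σ_j (I−A)_1j·C_1j = (0.85)(0.6375) + (-0.30)(0.1275) + (-0.05)(0.0000) = 0.503625
adj(I−A) = Cᵀ =
  [ 0.6375   0.2550   0.1425]
  [ 0.1275   0.7225   0.3050]
  [ 0.0000   0.0000   0.5925]
(I − A)⁻¹ = adj(I−A) / det(I−A) ≈
  [   1.2658     0.5063     0.2829]
  [   0.2532     1.4346     0.6056]
  [   0.0000     0.0000     1.1765]
x = (I − A)⁻¹ d = adj(I−A)·d / det(I−A), with det(I−A) = 0.503625:
  x_F = (0.6375·70 + 0.2550·120 + 0.1425·25) / 0.503625 = 78.7875 / 0.503625 ≈ 156.44
  x_O = (0.1275·70 + 0.7225·120 + 0.3050·25) / 0.503625 = 103.25 / 0.503625 ≈ 205.01
  x_A = (0.0000·70 + 0.0000·120 + 0.5925·25) / 0.503625 = 14.8125 / 0.503625 ≈ 29.41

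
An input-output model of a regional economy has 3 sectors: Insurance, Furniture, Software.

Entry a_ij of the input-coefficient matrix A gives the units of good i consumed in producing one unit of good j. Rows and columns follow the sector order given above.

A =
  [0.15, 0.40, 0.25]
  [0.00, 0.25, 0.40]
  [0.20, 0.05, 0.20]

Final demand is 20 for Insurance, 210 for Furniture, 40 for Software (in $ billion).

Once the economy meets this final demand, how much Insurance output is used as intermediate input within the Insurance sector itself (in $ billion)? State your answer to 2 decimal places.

z_II = 33.76

I − A =
  [   0.85    -0.40    -0.25]
  [   0.00     0.75    -0.40]
  [  -0.20    -0.05     0.80]
Cofactors of I−A, C_ij = (−1)^(i+j)·(minor ij) (rows/columns in the sector order above):
  C_11 = (0.75)(0.80) − (-0.40)(-0.05) = 0.5800
  C_12 = −[(0.00)(0.80) − (-0.40)(-0.20)] = 0.0800
  C_13 = (0.00)(-0.05) − (0.75)(-0.20) = 0.1500
  C_21 = −[(-0.40)(0.80) − (-0.25)(-0.05)] = 0.3325
  C_22 = (0.85)(0.80) − (-0.25)(-0.20) = 0.6300
  C_23 = −[(0.85)(-0.05) − (-0.40)(-0.20)] = 0.1225
  C_31 = (-0.40)(-0.40) − (-0.25)(0.75) = 0.3475
  C_32 = −[(0.85)(-0.40) − (-0.25)(0.00)] = 0.3400
  C_33 = (0.85)(0.75) − (-0.40)(0.00) = 0.6375
det(I−A) = Σ_j (I−A)_1j·C_1j = (0.85)(0.5800) + (-0.40)(0.0800) + (-0.25)(0.1500) = 0.4235
adj(I−A) = Cᵀ =
  [ 0.5800   0.3325   0.3475]
  [ 0.0800   0.6300   0.3400]
  [ 0.1500   0.1225   0.6375]
(I − A)⁻¹ = adj(I−A) / det(I−A) ≈
  [   1.3695     0.7851     0.8205]
  [   0.1889     1.4876     0.8028]
  [   0.3542     0.2893     1.5053]
First solve x = (I − A)⁻¹ d = adj(I−A)·d / det(I−A); in particular x_I = (0.5800·20 + 0.3325·210 + 0.3475·40) / 0.4235 = 95.325 / 0.4235 ≈ 225.0885.
Intermediate flow from I to I: z_II = a_II · x_I = 0.15 × 95.325 / 0.4235 = 14.29875 / 0.4235 ≈ 33.76.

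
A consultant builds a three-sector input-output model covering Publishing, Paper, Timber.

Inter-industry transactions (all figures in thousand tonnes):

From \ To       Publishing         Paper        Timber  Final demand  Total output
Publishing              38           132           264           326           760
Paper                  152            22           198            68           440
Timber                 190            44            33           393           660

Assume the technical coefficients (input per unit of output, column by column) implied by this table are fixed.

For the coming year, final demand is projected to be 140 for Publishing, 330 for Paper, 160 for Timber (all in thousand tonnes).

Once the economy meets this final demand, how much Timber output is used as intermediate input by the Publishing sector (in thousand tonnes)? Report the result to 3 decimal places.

z_31 = 117.811

Technical coefficients a_ij = z_ij / X_j:
  a_11 = 38/760 = 0.05, a_21 = 152/760 = 0.20, a_31 = 190/760 = 0.25
  a_12 = 132/440 = 0.30, a_22 = 22/440 = 0.05, a_32 = 44/440 = 0.10
  a_13 = 264/660 = 0.40, a_23 = 198/660 = 0.30, a_33 = 33/660 = 0.05
I − A =
  [   0.95    -0.30    -0.40]
  [  -0.20     0.95    -0.30]
  [  -0.25    -0.10     0.95]
Cofactors of I−A, C_ij = (−1)^(i+j)·(minor ij) (rows/columns in the sector order above):
  C_11 = (0.95)(0.95) − (-0.30)(-0.10) = 0.8725
  C_12 = −[(-0.20)(0.95) − (-0.30)(-0.25)] = 0.2650
  C_13 = (-0.20)(-0.10) − (0.95)(-0.25) = 0.2575
  C_21 = −[(-0.30)(0.95) − (-0.40)(-0.10)] = 0.3250
  C_22 = (0.95)(0.95) − (-0.40)(-0.25) = 0.8025
  C_23 = −[(0.95)(-0.10) − (-0.30)(-0.25)] = 0.1700
  C_31 = (-0.30)(-0.30) − (-0.40)(0.95) = 0.4700
  C_32 = −[(0.95)(-0.30) − (-0.40)(-0.20)] = 0.3650
  C_33 = (0.95)(0.95) − (-0.30)(-0.20) = 0.8425
det(I−A) = Σ_j (I−A)_1j·C_1j = (0.95)(0.8725) + (-0.30)(0.2650) + (-0.40)(0.2575) = 0.646375
adj(I−A) = Cᵀ =
  [ 0.8725   0.3250   0.4700]
  [ 0.2650   0.8025   0.3650]
  [ 0.2575   0.1700   0.8425]
(I − A)⁻¹ = adj(I−A) / det(I−A) ≈
  [   1.3498     0.5028     0.7271]
  [   0.4100     1.2415     0.5647]
  [   0.3984     0.2630     1.3034]
First solve x = (I − A)⁻¹ d = adj(I−A)·d / det(I−A); in particular x_1 = (0.8725·140 + 0.3250·330 + 0.4700·160) / 0.646375 = 304.60 / 0.646375 ≈ 471.24347.
Intermediate flow from 3 to 1: z_31 = a_31 · x_1 = 0.25 × 304.60 / 0.646375 = 76.15 / 0.646375 ≈ 117.811.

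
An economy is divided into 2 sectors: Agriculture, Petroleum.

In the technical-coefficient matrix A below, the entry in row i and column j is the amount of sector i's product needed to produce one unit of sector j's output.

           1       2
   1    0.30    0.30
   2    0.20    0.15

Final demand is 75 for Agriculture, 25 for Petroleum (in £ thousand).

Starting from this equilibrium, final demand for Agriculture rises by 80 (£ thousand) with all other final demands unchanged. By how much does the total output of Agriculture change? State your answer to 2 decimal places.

I − A =
  [   0.70    -0.30]
  [  -0.20     0.85]
det(I−A) = (0.70)(0.85) − (-0.30)(-0.20) = 0.5350
adj(I−A) = [[0.85, 0.30], [0.20, 0.70]]
(I − A)⁻¹ = adj(I−A) / det(I−A) ≈
  [   1.5888     0.5607]
  [   0.3738     1.3084]
Δx = (I − A)⁻¹ Δd with Δd having +80 in the Agriculture component and 0 elsewhere.
So Δx_1 = L_11 · (+80), where L_11 = adj(I−A)_11 / det(I−A) = 0.85 / 0.5350.
Δx_1 = 0.85 × (+80) / 0.5350 = 68.00 / 0.5350 ≈ 127.10.

Δx_1 = 127.10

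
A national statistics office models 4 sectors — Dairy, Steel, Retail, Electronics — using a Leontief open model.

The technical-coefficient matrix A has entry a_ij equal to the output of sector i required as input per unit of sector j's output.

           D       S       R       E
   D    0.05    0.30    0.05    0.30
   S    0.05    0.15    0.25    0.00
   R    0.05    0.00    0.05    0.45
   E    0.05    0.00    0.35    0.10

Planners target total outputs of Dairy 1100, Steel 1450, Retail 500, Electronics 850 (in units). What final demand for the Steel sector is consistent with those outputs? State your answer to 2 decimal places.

d_S = 1052.50

I − A =
  [   0.95    -0.30    -0.05    -0.30]
  [  -0.05     0.85    -0.25     0.00]
  [  -0.05     0.00     0.95    -0.45]
  [  -0.05     0.00    -0.35     0.90]
d = (I − A) x:
  d_D = (+0.95)·1100 + (-0.30)·1450 + (-0.05)·500 + (-0.30)·850 = 330.00
  d_S = (-0.05)·1100 + (+0.85)·1450 + (-0.25)·500 + (+0.00)·850 = 1052.50
  d_R = (-0.05)·1100 + (+0.00)·1450 + (+0.95)·500 + (-0.45)·850 = 37.50
  d_E = (-0.05)·1100 + (+0.00)·1450 + (-0.35)·500 + (+0.90)·850 = 535.00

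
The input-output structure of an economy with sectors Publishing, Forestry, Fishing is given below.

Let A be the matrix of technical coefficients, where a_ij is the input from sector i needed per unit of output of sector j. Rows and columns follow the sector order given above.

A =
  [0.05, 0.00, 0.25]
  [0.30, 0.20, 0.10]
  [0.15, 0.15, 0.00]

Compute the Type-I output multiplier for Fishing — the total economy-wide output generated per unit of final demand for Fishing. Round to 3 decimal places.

I − A =
  [   0.95     0.00    -0.25]
  [  -0.30     0.80    -0.10]
  [  -0.15    -0.15     1.00]
Cofactors of I−A, C_ij = (−1)^(i+j)·(minor ij) (rows/columns in the sector order above):
  C_11 = (0.80)(1.00) − (-0.10)(-0.15) = 0.7850
  C_12 = −[(-0.30)(1.00) − (-0.10)(-0.15)] = 0.3150
  C_13 = (-0.30)(-0.15) − (0.80)(-0.15) = 0.1650
  C_21 = −[(0.00)(1.00) − (-0.25)(-0.15)] = 0.0375
  C_22 = (0.95)(1.00) − (-0.25)(-0.15) = 0.9125
  C_23 = −[(0.95)(-0.15) − (0.00)(-0.15)] = 0.1425
  C_31 = (0.00)(-0.10) − (-0.25)(0.80) = 0.2000
  C_32 = −[(0.95)(-0.10) − (-0.25)(-0.30)] = 0.1700
  C_33 = (0.95)(0.80) − (0.00)(-0.30) = 0.7600
det(I−A) = Σ_j (I−A)_1j·C_1j = (0.95)(0.7850) + (0.00)(0.3150) + (-0.25)(0.1650) = 0.7045
adj(I−A) = Cᵀ =
  [ 0.7850   0.0375   0.2000]
  [ 0.3150   0.9125   0.1700]
  [ 0.1650   0.1425   0.7600]
(I − A)⁻¹ = adj(I−A) / det(I−A) ≈
  [   1.1143     0.0532     0.2839]
  [   0.4471     1.2952     0.2413]
  [   0.2342     0.2023     1.0788]
The output multiplier for sector j is the column-j sum of the Leontief inverse (I − A)⁻¹ = adj(I−A) / det(I−A).
Column 3 of adj(I−A): (0.2000, 0.1700, 0.7600); det(I−A) = 0.7045.
m_3 = (0.2000 + 0.1700 + 0.7600) / 0.7045 = 1.13 / 0.7045 ≈ 1.604.

m_3 = 1.604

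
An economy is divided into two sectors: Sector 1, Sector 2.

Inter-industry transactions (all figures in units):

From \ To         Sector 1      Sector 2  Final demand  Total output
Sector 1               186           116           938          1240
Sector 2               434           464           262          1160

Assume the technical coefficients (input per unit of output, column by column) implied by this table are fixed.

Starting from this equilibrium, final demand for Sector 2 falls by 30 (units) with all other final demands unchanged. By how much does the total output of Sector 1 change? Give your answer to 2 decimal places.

Technical coefficients a_ij = z_ij / X_j:
  a_11 = 186/1240 = 0.15, a_21 = 434/1240 = 0.35
  a_12 = 116/1160 = 0.10, a_22 = 464/1160 = 0.40
I − A =
  [   0.85    -0.10]
  [  -0.35     0.60]
det(I−A) = (0.85)(0.60) − (-0.10)(-0.35) = 0.4750
adj(I−A) = [[0.60, 0.10], [0.35, 0.85]]
(I − A)⁻¹ = adj(I−A) / det(I−A) ≈
  [   1.2632     0.2105]
  [   0.7368     1.7895]
Δx = (I − A)⁻¹ Δd with Δd having -30 in the Sector 2 component and 0 elsewhere.
So Δx_1 = L_12 · (-30), where L_12 = adj(I−A)_12 / det(I−A) = 0.10 / 0.4750.
Δx_1 = 0.10 × (-30) / 0.4750 = -3.00 / 0.4750 ≈ -6.32.

Δx_1 = -6.32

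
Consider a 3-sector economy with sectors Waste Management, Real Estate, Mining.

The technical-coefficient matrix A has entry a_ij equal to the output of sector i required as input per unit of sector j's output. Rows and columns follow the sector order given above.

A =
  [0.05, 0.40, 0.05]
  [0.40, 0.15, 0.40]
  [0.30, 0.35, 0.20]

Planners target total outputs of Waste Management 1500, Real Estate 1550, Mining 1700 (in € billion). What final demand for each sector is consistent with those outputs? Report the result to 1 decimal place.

d_W = 720.0, d_R = 37.5, d_M = 367.5

I − A =
  [   0.95    -0.40    -0.05]
  [  -0.40     0.85    -0.40]
  [  -0.30    -0.35     0.80]
d = (I − A) x:
  d_W = (+0.95)·1500 + (-0.40)·1550 + (-0.05)·1700 = 720.0
  d_R = (-0.40)·1500 + (+0.85)·1550 + (-0.40)·1700 = 37.5
  d_M = (-0.30)·1500 + (-0.35)·1550 + (+0.80)·1700 = 367.5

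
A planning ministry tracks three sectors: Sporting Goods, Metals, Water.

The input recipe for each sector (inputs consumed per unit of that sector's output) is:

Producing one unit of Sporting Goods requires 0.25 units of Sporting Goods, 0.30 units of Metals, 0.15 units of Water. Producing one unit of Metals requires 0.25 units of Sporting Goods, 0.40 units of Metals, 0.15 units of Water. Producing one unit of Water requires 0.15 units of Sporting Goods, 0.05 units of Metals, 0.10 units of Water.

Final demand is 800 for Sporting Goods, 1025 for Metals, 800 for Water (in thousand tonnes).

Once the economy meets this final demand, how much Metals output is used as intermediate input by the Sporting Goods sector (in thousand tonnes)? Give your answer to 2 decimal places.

z_21 = 737.71

I − A =
  [   0.75    -0.25    -0.15]
  [  -0.30     0.60    -0.05]
  [  -0.15    -0.15     0.90]
Cofactors of I−A, C_ij = (−1)^(i+j)·(minor ij) (rows/columns in the sector order above):
  C_11 = (0.60)(0.90) − (-0.05)(-0.15) = 0.5325
  C_12 = −[(-0.30)(0.90) − (-0.05)(-0.15)] = 0.2775
  C_13 = (-0.30)(-0.15) − (0.60)(-0.15) = 0.1350
  C_21 = −[(-0.25)(0.90) − (-0.15)(-0.15)] = 0.2475
  C_22 = (0.75)(0.90) − (-0.15)(-0.15) = 0.6525
  C_23 = −[(0.75)(-0.15) − (-0.25)(-0.15)] = 0.1500
  C_31 = (-0.25)(-0.05) − (-0.15)(0.60) = 0.1025
  C_32 = −[(0.75)(-0.05) − (-0.15)(-0.30)] = 0.0825
  C_33 = (0.75)(0.60) − (-0.25)(-0.30) = 0.3750
det(I−A) = Σ_j (I−A)_1j·C_1j = (0.75)(0.5325) + (-0.25)(0.2775) + (-0.15)(0.1350) = 0.30975
adj(I−A) = Cᵀ =
  [ 0.5325   0.2475   0.1025]
  [ 0.2775   0.6525   0.0825]
  [ 0.1350   0.1500   0.3750]
(I − A)⁻¹ = adj(I−A) / det(I−A) ≈
  [   1.7191     0.7990     0.3309]
  [   0.8959     2.1065     0.2663]
  [   0.4358     0.4843     1.2107]
First solve x = (I − A)⁻¹ d = adj(I−A)·d / det(I−A); in particular x_1 = (0.5325·800 + 0.2475·1025 + 0.1025·800) / 0.30975 = 761.6875 / 0.30975 ≈ 2459.0395.
Intermediate flow from 2 to 1: z_21 = a_21 · x_1 = 0.30 × 761.6875 / 0.30975 = 228.50625 / 0.30975 ≈ 737.71.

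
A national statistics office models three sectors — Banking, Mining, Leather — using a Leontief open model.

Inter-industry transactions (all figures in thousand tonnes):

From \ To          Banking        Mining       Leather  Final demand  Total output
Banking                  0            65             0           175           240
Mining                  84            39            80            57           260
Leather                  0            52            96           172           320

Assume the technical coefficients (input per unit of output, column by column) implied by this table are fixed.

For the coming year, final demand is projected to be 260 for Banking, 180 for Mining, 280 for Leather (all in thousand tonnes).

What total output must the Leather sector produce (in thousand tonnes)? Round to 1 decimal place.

x_L = 553.4

Technical coefficients a_ij = z_ij / X_j:
  a_BB = 0/240 = 0.00, a_MB = 84/240 = 0.35, a_LB = 0/240 = 0.00
  a_BM = 65/260 = 0.25, a_MM = 39/260 = 0.15, a_LM = 52/260 = 0.20
  a_BL = 0/320 = 0.00, a_ML = 80/320 = 0.25, a_LL = 96/320 = 0.30
I − A =
  [   1.00    -0.25     0.00]
  [  -0.35     0.85    -0.25]
  [   0.00    -0.20     0.70]
Cofactors of I−A, C_ij = (−1)^(i+j)·(minor ij) (rows/columns in the sector order above):
  C_11 = (0.85)(0.70) − (-0.25)(-0.20) = 0.5450
  C_12 = −[(-0.35)(0.70) − (-0.25)(0.00)] = 0.2450
  C_13 = (-0.35)(-0.20) − (0.85)(0.00) = 0.0700
  C_21 = −[(-0.25)(0.70) − (0.00)(-0.20)] = 0.1750
  C_22 = (1.00)(0.70) − (0.00)(0.00) = 0.7000
  C_23 = −[(1.00)(-0.20) − (-0.25)(0.00)] = 0.2000
  C_31 = (-0.25)(-0.25) − (0.00)(0.85) = 0.0625
  C_32 = −[(1.00)(-0.25) − (0.00)(-0.35)] = 0.2500
  C_33 = (1.00)(0.85) − (-0.25)(-0.35) = 0.7625
det(I−A) = Σ_j (I−A)_1j·C_1j = (1.00)(0.5450) + (-0.25)(0.2450) + (0.00)(0.0700) = 0.48375
adj(I−A) = Cᵀ =
  [ 0.5450   0.1750   0.0625]
  [ 0.2450   0.7000   0.2500]
  [ 0.0700   0.2000   0.7625]
(I − A)⁻¹ = adj(I−A) / det(I−A) ≈
  [   1.1266     0.3618     0.1292]
  [   0.5065     1.4470     0.5168]
  [   0.1447     0.4134     1.5762]
x = (I − A)⁻¹ d = adj(I−A)·d / det(I−A), with det(I−A) = 0.48375:
  x_B = (0.5450·260 + 0.1750·180 + 0.0625·280) / 0.48375 = 190.70 / 0.48375 ≈ 394.2
  x_M = (0.2450·260 + 0.7000·180 + 0.2500·280) / 0.48375 = 259.70 / 0.48375 ≈ 536.8
  x_L = (0.0700·260 + 0.2000·180 + 0.7625·280) / 0.48375 = 267.70 / 0.48375 ≈ 553.4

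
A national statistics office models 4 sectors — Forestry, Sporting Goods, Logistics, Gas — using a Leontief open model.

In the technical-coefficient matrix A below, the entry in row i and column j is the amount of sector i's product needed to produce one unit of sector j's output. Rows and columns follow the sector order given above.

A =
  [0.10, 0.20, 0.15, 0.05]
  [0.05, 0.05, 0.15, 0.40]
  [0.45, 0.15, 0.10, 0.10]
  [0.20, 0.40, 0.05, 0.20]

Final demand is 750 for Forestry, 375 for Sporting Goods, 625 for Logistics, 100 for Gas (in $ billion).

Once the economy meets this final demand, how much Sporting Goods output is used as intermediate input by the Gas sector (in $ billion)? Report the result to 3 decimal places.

I − A =
  [   0.90    -0.20    -0.15    -0.05]
  [  -0.05     0.95    -0.15    -0.40]
  [  -0.45    -0.15     0.90    -0.10]
  [  -0.20    -0.40    -0.05     0.80]
Compute the cofactors C_ij = (−1)^(i+j)·(3×3 minor ij) of I−A; the adjugate is their transpose:
adj(I−A) = Cᵀ =
  [ 0.508250   0.185375   0.123375   0.139875]
  [ 0.173750   0.576375   0.142625   0.316875]
  [ 0.309000   0.227500   0.505500   0.196250]
  [ 0.233250   0.348750   0.133750   0.661500]
det(I−A) = Σ_j (I−A)_1j·C_1j = (0.90)(0.508250) + (-0.20)(0.173750) + (-0.15)(0.309000) + (-0.05)(0.233250) = 0.3646625
(I − A)⁻¹ = adj(I−A) / det(I−A) ≈
  [   1.3938     0.5083     0.3383     0.3836]
  [   0.4765     1.5806     0.3911     0.8690]
  [   0.8474     0.6239     1.3862     0.5382]
  [   0.6396     0.9564     0.3668     1.8140]
First solve x = (I − A)⁻¹ d = adj(I−A)·d / det(I−A); in particular x_G = (0.233250·750 + 0.348750·375 + 0.133750·625 + 0.661500·100) / 0.3646625 = 455.4625 / 0.3646625 ≈ 1248.99736.
Intermediate flow from S to G: z_SG = a_SG · x_G = 0.40 × 455.4625 / 0.3646625 = 182.185 / 0.3646625 ≈ 499.599.

z_SG = 499.599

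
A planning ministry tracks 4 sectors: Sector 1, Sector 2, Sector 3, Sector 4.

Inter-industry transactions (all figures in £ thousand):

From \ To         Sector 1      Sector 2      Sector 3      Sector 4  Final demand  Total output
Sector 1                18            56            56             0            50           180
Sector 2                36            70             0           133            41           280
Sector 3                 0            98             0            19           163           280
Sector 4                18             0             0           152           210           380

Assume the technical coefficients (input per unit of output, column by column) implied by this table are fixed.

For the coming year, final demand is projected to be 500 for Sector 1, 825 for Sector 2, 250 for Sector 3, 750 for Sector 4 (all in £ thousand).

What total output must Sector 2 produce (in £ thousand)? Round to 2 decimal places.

x_2 = 2118.31

Technical coefficients a_ij = z_ij / X_j:
  a_11 = 18/180 = 0.10, a_21 = 36/180 = 0.20, a_31 = 0/180 = 0.00, a_41 = 18/180 = 0.10
  a_12 = 56/280 = 0.20, a_22 = 70/280 = 0.25, a_32 = 98/280 = 0.35, a_42 = 0/280 = 0.00
  a_13 = 56/280 = 0.20, a_23 = 0/280 = 0.00, a_33 = 0/280 = 0.00, a_43 = 0/280 = 0.00
  a_14 = 0/380 = 0.00, a_24 = 133/380 = 0.35, a_34 = 19/380 = 0.05, a_44 = 152/380 = 0.40
I − A =
  [   0.90    -0.20    -0.20     0.00]
  [  -0.20     0.75     0.00    -0.35]
  [   0.00    -0.35     1.00    -0.05]
  [  -0.10     0.00     0.00     0.60]
Compute the cofactors C_ij = (−1)^(i+j)·(3×3 minor ij) of I−A; the adjugate is their transpose:
adj(I−A) = Cᵀ =
  [ 0.4500   0.1620   0.0900   0.1020]
  [ 0.1550   0.5390   0.0310   0.3170]
  [ 0.0580   0.1900   0.3740   0.1420]
  [ 0.0750   0.0270   0.0150   0.6210]
det(I−A) = Σ_j (I−A)_1j·C_1j = (0.90)(0.4500) + (-0.20)(0.1550) + (-0.20)(0.0580) + (0.00)(0.0750) = 0.3624
(I − A)⁻¹ = adj(I−A) / det(I−A) ≈
  [   1.2417     0.4470     0.2483     0.2815]
  [   0.4277     1.4873     0.0855     0.8747]
  [   0.1600     0.5243     1.0320     0.3918]
  [   0.2070     0.0745     0.0414     1.7136]
x = (I − A)⁻¹ d = adj(I−A)·d / det(I−A), with det(I−A) = 0.3624:
  x_1 = (0.4500·500 + 0.1620·825 + 0.0900·250 + 0.1020·750) / 0.3624 = 457.65 / 0.3624 ≈ 1262.83
  x_2 = (0.1550·500 + 0.5390·825 + 0.0310·250 + 0.3170·750) / 0.3624 = 767.675 / 0.3624 ≈ 2118.31
  x_3 = (0.0580·500 + 0.1900·825 + 0.3740·250 + 0.1420·750) / 0.3624 = 385.75 / 0.3624 ≈ 1064.43
  x_4 = (0.0750·500 + 0.0270·825 + 0.0150·250 + 0.6210·750) / 0.3624 = 529.275 / 0.3624 ≈ 1460.47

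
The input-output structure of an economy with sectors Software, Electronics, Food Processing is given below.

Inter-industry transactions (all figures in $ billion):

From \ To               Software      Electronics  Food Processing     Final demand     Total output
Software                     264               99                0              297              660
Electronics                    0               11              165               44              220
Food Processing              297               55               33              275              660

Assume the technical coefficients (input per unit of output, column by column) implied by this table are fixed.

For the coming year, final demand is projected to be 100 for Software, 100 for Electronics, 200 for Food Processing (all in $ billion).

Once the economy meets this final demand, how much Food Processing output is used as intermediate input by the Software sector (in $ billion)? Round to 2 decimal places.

z_31 = 148.14

Technical coefficients a_ij = z_ij / X_j:
  a_11 = 264/660 = 0.40, a_21 = 0/660 = 0.00, a_31 = 297/660 = 0.45
  a_12 = 99/220 = 0.45, a_22 = 11/220 = 0.05, a_32 = 55/220 = 0.25
  a_13 = 0/660 = 0.00, a_23 = 165/660 = 0.25, a_33 = 33/660 = 0.05
I − A =
  [   0.60    -0.45     0.00]
  [   0.00     0.95    -0.25]
  [  -0.45    -0.25     0.95]
Cofactors of I−A, C_ij = (−1)^(i+j)·(minor ij) (rows/columns in the sector order above):
  C_11 = (0.95)(0.95) − (-0.25)(-0.25) = 0.8400
  C_12 = −[(0.00)(0.95) − (-0.25)(-0.45)] = 0.1125
  C_13 = (0.00)(-0.25) − (0.95)(-0.45) = 0.4275
  C_21 = −[(-0.45)(0.95) − (0.00)(-0.25)] = 0.4275
  C_22 = (0.60)(0.95) − (0.00)(-0.45) = 0.5700
  C_23 = −[(0.60)(-0.25) − (-0.45)(-0.45)] = 0.3525
  C_31 = (-0.45)(-0.25) − (0.00)(0.95) = 0.1125
  C_32 = −[(0.60)(-0.25) − (0.00)(0.00)] = 0.1500
  C_33 = (0.60)(0.95) − (-0.45)(0.00) = 0.5700
det(I−A) = Σ_j (I−A)_1j·C_1j = (0.60)(0.8400) + (-0.45)(0.1125) + (0.00)(0.4275) = 0.453375
adj(I−A) = Cᵀ =
  [ 0.8400   0.4275   0.1125]
  [ 0.1125   0.5700   0.1500]
  [ 0.4275   0.3525   0.5700]
(I − A)⁻¹ = adj(I−A) / det(I−A) ≈
  [   1.8528     0.9429     0.2481]
  [   0.2481     1.2572     0.3309]
  [   0.9429     0.7775     1.2572]
First solve x = (I − A)⁻¹ d = adj(I−A)·d / det(I−A); in particular x_1 = (0.8400·100 + 0.4275·100 + 0.1125·200) / 0.453375 = 149.25 / 0.453375 ≈ 329.1977.
Intermediate flow from 3 to 1: z_31 = a_31 · x_1 = 0.45 × 149.25 / 0.453375 = 67.1625 / 0.453375 ≈ 148.14.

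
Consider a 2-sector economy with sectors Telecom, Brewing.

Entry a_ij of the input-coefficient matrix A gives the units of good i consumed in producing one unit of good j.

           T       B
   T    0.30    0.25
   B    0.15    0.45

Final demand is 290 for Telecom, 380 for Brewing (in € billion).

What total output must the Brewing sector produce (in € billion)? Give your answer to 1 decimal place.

x_B = 890.6

I − A =
  [   0.70    -0.25]
  [  -0.15     0.55]
det(I−A) = (0.70)(0.55) − (-0.25)(-0.15) = 0.3475
adj(I−A) = [[0.55, 0.25], [0.15, 0.70]]
(I − A)⁻¹ = adj(I−A) / det(I−A) ≈
  [   1.5827     0.7194]
  [   0.4317     2.0144]
x = (I − A)⁻¹ d = adj(I−A)·d / det(I−A), with det(I−A) = 0.3475:
  x_T = (0.55·290 + 0.25·380) / 0.3475 = 254.50 / 0.3475 ≈ 732.4
  x_B = (0.15·290 + 0.70·380) / 0.3475 = 309.50 / 0.3475 ≈ 890.6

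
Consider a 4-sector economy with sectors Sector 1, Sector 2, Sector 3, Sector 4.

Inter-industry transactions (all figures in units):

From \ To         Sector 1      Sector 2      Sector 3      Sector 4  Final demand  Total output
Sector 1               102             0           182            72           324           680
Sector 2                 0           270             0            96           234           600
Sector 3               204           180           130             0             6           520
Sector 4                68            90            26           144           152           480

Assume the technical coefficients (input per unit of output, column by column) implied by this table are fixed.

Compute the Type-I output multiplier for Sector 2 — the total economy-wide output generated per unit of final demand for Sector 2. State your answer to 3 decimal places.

Technical coefficients a_ij = z_ij / X_j:
  a_11 = 102/680 = 0.15, a_21 = 0/680 = 0.00, a_31 = 204/680 = 0.30, a_41 = 68/680 = 0.10
  a_12 = 0/600 = 0.00, a_22 = 270/600 = 0.45, a_32 = 180/600 = 0.30, a_42 = 90/600 = 0.15
  a_13 = 182/520 = 0.35, a_23 = 0/520 = 0.00, a_33 = 130/520 = 0.25, a_43 = 26/520 = 0.05
  a_14 = 72/480 = 0.15, a_24 = 96/480 = 0.20, a_34 = 0/480 = 0.00, a_44 = 144/480 = 0.30
I − A =
  [   0.85     0.00    -0.35    -0.15]
  [   0.00     0.55     0.00    -0.20]
  [  -0.30    -0.30     0.75     0.00]
  [  -0.10    -0.15    -0.05     0.70]
Compute the cofactors C_ij = (−1)^(i+j)·(3×3 minor ij) of I−A; the adjugate is their transpose:
adj(I−A) = Cᵀ =
  [ 0.263250   0.092625   0.128375   0.082875]
  [ 0.018000   0.359250   0.015500   0.106500]
  [ 0.112500   0.180750   0.293500   0.075750]
  [ 0.049500   0.103125   0.042625   0.292875]
det(I−A) = Σ_j (I−A)_1j·C_1j = (0.85)(0.263250) + (0.00)(0.018000) + (-0.35)(0.112500) + (-0.15)(0.049500) = 0.1769625
(I − A)⁻¹ = adj(I−A) / det(I−A) ≈
  [   1.4876     0.5234     0.7254     0.4683]
  [   0.1017     2.0301     0.0876     0.6018]
  [   0.6357     1.0214     1.6585     0.4281]
  [   0.2797     0.5828     0.2409     1.6550]
The output multiplier for sector j is the column-j sum of the Leontief inverse (I − A)⁻¹ = adj(I−A) / det(I−A).
Column 2 of adj(I−A): (0.092625, 0.359250, 0.180750, 0.103125); det(I−A) = 0.1769625.
m_2 = (0.092625 + 0.359250 + 0.180750 + 0.103125) / 0.1769625 = 0.73575 / 0.1769625 ≈ 4.158.

m_2 = 4.158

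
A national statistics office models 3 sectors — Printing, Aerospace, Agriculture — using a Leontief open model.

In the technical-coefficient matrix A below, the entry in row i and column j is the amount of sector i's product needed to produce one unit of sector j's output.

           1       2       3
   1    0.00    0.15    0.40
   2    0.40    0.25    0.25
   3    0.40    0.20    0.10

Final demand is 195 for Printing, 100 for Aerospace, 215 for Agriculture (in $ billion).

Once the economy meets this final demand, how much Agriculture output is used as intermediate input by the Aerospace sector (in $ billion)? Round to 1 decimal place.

z_32 = 124.7

I − A =
  [   1.00    -0.15    -0.40]
  [  -0.40     0.75    -0.25]
  [  -0.40    -0.20     0.90]
Cofactors of I−A, C_ij = (−1)^(i+j)·(minor ij) (rows/columns in the sector order above):
  C_11 = (0.75)(0.90) − (-0.25)(-0.20) = 0.6250
  C_12 = −[(-0.40)(0.90) − (-0.25)(-0.40)] = 0.4600
  C_13 = (-0.40)(-0.20) − (0.75)(-0.40) = 0.3800
  C_21 = −[(-0.15)(0.90) − (-0.40)(-0.20)] = 0.2150
  C_22 = (1.00)(0.90) − (-0.40)(-0.40) = 0.7400
  C_23 = −[(1.00)(-0.20) − (-0.15)(-0.40)] = 0.2600
  C_31 = (-0.15)(-0.25) − (-0.40)(0.75) = 0.3375
  C_32 = −[(1.00)(-0.25) − (-0.40)(-0.40)] = 0.4100
  C_33 = (1.00)(0.75) − (-0.15)(-0.40) = 0.6900
det(I−A) = Σ_j (I−A)_1j·C_1j = (1.00)(0.6250) + (-0.15)(0.4600) + (-0.40)(0.3800) = 0.4040
adj(I−A) = Cᵀ =
  [ 0.6250   0.2150   0.3375]
  [ 0.4600   0.7400   0.4100]
  [ 0.3800   0.2600   0.6900]
(I − A)⁻¹ = adj(I−A) / det(I−A) ≈
  [   1.5470     0.5322     0.8354]
  [   1.1386     1.8317     1.0149]
  [   0.9406     0.6436     1.7079]
First solve x = (I − A)⁻¹ d = adj(I−A)·d / det(I−A); in particular x_2 = (0.4600·195 + 0.7400·100 + 0.4100·215) / 0.4040 = 251.85 / 0.4040 ≈ 623.391.
Intermediate flow from 3 to 2: z_32 = a_32 · x_2 = 0.20 × 251.85 / 0.4040 = 50.37 / 0.4040 ≈ 124.7.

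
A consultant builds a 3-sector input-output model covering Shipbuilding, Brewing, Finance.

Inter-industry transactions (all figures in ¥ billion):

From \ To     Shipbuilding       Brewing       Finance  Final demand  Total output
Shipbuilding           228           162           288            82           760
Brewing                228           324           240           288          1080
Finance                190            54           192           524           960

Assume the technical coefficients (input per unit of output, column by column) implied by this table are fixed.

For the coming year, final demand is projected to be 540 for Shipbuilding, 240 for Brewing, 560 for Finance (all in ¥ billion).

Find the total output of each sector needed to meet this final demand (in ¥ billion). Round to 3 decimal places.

x_S = 1661.415, x_B = 1524.344, x_F = 1314.464

Technical coefficients a_ij = z_ij / X_j:
  a_SS = 228/760 = 0.30, a_BS = 228/760 = 0.30, a_FS = 190/760 = 0.25
  a_SB = 162/1080 = 0.15, a_BB = 324/1080 = 0.30, a_FB = 54/1080 = 0.05
  a_SF = 288/960 = 0.30, a_BF = 240/960 = 0.25, a_FF = 192/960 = 0.20
I − A =
  [   0.70    -0.15    -0.30]
  [  -0.30     0.70    -0.25]
  [  -0.25    -0.05     0.80]
Cofactors of I−A, C_ij = (−1)^(i+j)·(minor ij) (rows/columns in the sector order above):
  C_11 = (0.70)(0.80) − (-0.25)(-0.05) = 0.5475
  C_12 = −[(-0.30)(0.80) − (-0.25)(-0.25)] = 0.3025
  C_13 = (-0.30)(-0.05) − (0.70)(-0.25) = 0.1900
  C_21 = −[(-0.15)(0.80) − (-0.30)(-0.05)] = 0.1350
  C_22 = (0.70)(0.80) − (-0.30)(-0.25) = 0.4850
  C_23 = −[(0.70)(-0.05) − (-0.15)(-0.25)] = 0.0725
  C_31 = (-0.15)(-0.25) − (-0.30)(0.70) = 0.2475
  C_32 = −[(0.70)(-0.25) − (-0.30)(-0.30)] = 0.2650
  C_33 = (0.70)(0.70) − (-0.15)(-0.30) = 0.4450
det(I−A) = Σ_j (I−A)_1j·C_1j = (0.70)(0.5475) + (-0.15)(0.3025) + (-0.30)(0.1900) = 0.280875
adj(I−A) = Cᵀ =
  [ 0.5475   0.1350   0.2475]
  [ 0.3025   0.4850   0.2650]
  [ 0.1900   0.0725   0.4450]
(I − A)⁻¹ = adj(I−A) / det(I−A) ≈
  [   1.9493     0.4806     0.8812]
  [   1.0770     1.7267     0.9435]
  [   0.6765     0.2581     1.5843]
x = (I − A)⁻¹ d = adj(I−A)·d / det(I−A), with det(I−A) = 0.280875:
  x_S = (0.5475·540 + 0.1350·240 + 0.2475·560) / 0.280875 = 466.65 / 0.280875 ≈ 1661.415
  x_B = (0.3025·540 + 0.4850·240 + 0.2650·560) / 0.280875 = 428.15 / 0.280875 ≈ 1524.344
  x_F = (0.1900·540 + 0.0725·240 + 0.4450·560) / 0.280875 = 369.20 / 0.280875 ≈ 1314.464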